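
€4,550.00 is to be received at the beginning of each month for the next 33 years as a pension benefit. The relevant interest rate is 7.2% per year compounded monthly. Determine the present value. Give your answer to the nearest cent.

€691,489.98

This is an annuity due: 396 payments of €4,550.00 at the beginning of each month.
Periodic rate r = 0.072/12 per month; n is counted in months.
PV = PMT × [(1 − (1+r)^−n)/r] × (1+r) = 4,550 × [1 − (1+r)^−396] / r × (1+r) = €691,489.98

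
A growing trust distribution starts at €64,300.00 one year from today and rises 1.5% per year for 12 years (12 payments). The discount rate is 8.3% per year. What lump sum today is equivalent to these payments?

€511,324.98

Periodic rate r = 0.083 per year.
Growing ordinary annuity: PV = PMT₁ × [1 − ((1+g)/(1+r))^n] / (r − g) = 64,300 × [1 − ((1+0.015)/(1+r))^12] / (r − 0.015) = €511,324.98.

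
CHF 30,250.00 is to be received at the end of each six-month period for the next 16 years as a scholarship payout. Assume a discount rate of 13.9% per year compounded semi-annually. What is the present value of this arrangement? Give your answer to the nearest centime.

This is an ordinary annuity: 32 payments of CHF 30,250.00 at the end of each six-month period.
Periodic rate r = 0.139/2 per half-year; n is counted in half-years.
PV = PMT × [(1 − (1+r)^−n)/r] = 30,250 × [1 − (1+r)^−32] / r = CHF 384,557.94

CHF 384,557.94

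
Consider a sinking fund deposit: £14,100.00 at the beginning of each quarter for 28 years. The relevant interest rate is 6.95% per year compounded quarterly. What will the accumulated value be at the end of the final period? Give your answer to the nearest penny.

£4,858,391.54

This is an annuity due: 112 deposits of £14,100.00 at the beginning of each quarter.
Periodic rate r = 0.0695/4 per quarter; n is counted in quarters.
FV = PMT × [((1+r)^n − 1)/r] × (1+r) = 14,100 × [(1+r)^112 − 1] / r × (1+r) = £4,858,391.54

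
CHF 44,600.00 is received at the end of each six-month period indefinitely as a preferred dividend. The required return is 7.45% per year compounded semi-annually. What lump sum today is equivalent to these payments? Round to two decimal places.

Periodic rate r = 0.0745/2 per half-year.
Level perpetuity: PV = PMT / r = 44,600 / (0.0745/2) = CHF 1,197,315.44.

CHF 1,197,315.44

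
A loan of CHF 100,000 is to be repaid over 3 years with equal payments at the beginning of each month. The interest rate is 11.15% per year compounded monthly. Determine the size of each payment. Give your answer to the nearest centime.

CHF 3,250.77

Level annuity due; solve PV = PMT × [(1 − (1+r)^−n)/r] × (1+r) for PMT.
Periodic rate r = 0.1115/12 per month; n is counted in months.
With n = 36: PMT = 100,000 / ([(1 − (1+r)^−n)/r] × (1+r)) = CHF 3,250.77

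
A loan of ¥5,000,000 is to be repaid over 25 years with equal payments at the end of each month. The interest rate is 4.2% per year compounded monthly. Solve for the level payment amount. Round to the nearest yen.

¥26,947

Level ordinary annuity; solve PV = PMT × [(1 − (1+r)^−n)/r] for PMT.
Periodic rate r = 0.042/12 per month; n is counted in months.
With n = 300: PMT = 5,000,000 / ([(1 − (1+r)^−n)/r]) = ¥26,947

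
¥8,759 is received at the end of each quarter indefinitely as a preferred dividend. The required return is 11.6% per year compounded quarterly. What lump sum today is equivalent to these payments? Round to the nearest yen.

Periodic rate r = 0.116/4 per quarter.
Level perpetuity: PV = PMT / r = 8,759 / (0.116/4) = ¥302,034.

¥302,034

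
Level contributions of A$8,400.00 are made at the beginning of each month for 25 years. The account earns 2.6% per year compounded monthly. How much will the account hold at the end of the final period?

This is an annuity due: 300 deposits of A$8,400.00 at the beginning of each month.
Periodic rate r = 0.026/12 per month; n is counted in months.
FV = PMT × [((1+r)^n − 1)/r] × (1+r) = 8,400 × [(1+r)^300 − 1] / r × (1+r) = A$3,551,940.55

A$3,551,940.55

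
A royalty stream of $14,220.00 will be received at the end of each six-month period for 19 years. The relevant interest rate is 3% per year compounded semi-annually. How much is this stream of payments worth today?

This is an ordinary annuity: 38 payments of $14,220.00 at the end of each six-month period.
Periodic rate r = 0.03/2 per half-year; n is counted in half-years.
PV = PMT × [(1 − (1+r)^−n)/r] = 14,220 × [1 − (1+r)^−38] / r = $409,607.83

$409,607.83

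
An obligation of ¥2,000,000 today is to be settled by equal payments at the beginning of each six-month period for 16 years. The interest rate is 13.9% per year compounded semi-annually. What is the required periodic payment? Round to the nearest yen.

¥147,100

Level annuity due; solve PV = PMT × [(1 − (1+r)^−n)/r] × (1+r) for PMT.
Periodic rate r = 0.139/2 per half-year; n is counted in half-years.
With n = 32: PMT = 2,000,000 / ([(1 − (1+r)^−n)/r] × (1+r)) = ¥147,100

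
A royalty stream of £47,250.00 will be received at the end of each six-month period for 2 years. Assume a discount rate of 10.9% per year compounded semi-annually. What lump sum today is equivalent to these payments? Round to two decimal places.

This is an ordinary annuity: 4 payments of £47,250.00 at the end of each six-month period.
Periodic rate r = 0.109/2 per half-year; n is counted in half-years.
PV = PMT × [(1 − (1+r)^−n)/r] = 47,250 × [1 − (1+r)^−4] / r = £165,809.50

£165,809.50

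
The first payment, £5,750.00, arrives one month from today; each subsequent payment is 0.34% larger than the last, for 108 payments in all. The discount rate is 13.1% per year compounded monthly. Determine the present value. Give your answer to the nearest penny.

£423,312.77

Periodic rate r = 0.131/12 per month; n is counted in months.
Growing ordinary annuity: PV = PMT₁ × [1 − ((1+g)/(1+r))^n] / (r − g) = 5,750 × [1 − ((1+0.0034)/(1+r))^108] / (r − 0.0034) = £423,312.77.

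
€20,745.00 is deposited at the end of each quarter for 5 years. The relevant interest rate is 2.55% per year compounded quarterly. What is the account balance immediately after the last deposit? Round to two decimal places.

€441,015.08

This is an ordinary annuity: 20 deposits of €20,745.00 at the end of each quarter.
Periodic rate r = 0.0255/4 per quarter; n is counted in quarters.
FV = PMT × [((1+r)^n − 1)/r] = 20,745 × [(1+r)^20 − 1] / r = €441,015.08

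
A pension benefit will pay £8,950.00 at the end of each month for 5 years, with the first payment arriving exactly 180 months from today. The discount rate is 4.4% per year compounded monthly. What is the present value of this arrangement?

Ordinary annuity of 60 payments, first payment at period 180.
Periodic rate r = 0.044/12 per month; n is counted in months.
The ordinary-annuity PV formula values the stream one period before the first payment (period 179); discount that back 179 periods:
PV₀ = 8,950 × [1 − (1+r)^−60] / r × (1+r)^−179 = £249,945.83

£249,945.83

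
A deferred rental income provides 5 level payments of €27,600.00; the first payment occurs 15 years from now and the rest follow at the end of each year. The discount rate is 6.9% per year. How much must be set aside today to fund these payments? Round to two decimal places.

€44,585.10

Ordinary annuity of 5 payments, first payment at period 15.
Periodic rate r = 0.069 per year.
The ordinary-annuity PV formula values the stream one period before the first payment (period 14); discount that back 14 periods:
PV₀ = 27,600 × [1 − (1+r)^−5] / r × (1+r)^−14 = €44,585.10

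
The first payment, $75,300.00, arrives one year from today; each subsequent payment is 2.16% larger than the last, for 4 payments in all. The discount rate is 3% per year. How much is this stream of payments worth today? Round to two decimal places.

$288,869.33

Periodic rate r = 0.03 per year.
Growing ordinary annuity: PV = PMT₁ × [1 − ((1+g)/(1+r))^n] / (r − g) = 75,300 × [1 − ((1+0.0216)/(1+r))^4] / (r − 0.0216) = $288,869.33.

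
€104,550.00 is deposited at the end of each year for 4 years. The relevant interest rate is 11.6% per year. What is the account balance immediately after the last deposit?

This is an ordinary annuity: 4 deposits of €104,550.00 at the end of each year.
Periodic rate r = 0.116 per year.
FV = PMT × [((1+r)^n − 1)/r] = 104,550 × [(1+r)^4 − 1] / r = €496,757.29

€496,757.29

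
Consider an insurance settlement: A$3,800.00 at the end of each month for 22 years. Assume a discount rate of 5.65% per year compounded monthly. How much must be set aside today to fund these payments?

A$573,542.90

This is an ordinary annuity: 264 payments of A$3,800.00 at the end of each month.
Periodic rate r = 0.0565/12 per month; n is counted in months.
PV = PMT × [(1 − (1+r)^−n)/r] = 3,800 × [1 − (1+r)^−264] / r = A$573,542.90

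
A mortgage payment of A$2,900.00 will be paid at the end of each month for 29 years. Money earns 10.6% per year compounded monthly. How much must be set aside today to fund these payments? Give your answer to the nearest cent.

A$312,916.30

This is an ordinary annuity: 348 payments of A$2,900.00 at the end of each month.
Periodic rate r = 0.106/12 per month; n is counted in months.
PV = PMT × [(1 − (1+r)^−n)/r] = 2,900 × [1 − (1+r)^−348] / r = A$312,916.30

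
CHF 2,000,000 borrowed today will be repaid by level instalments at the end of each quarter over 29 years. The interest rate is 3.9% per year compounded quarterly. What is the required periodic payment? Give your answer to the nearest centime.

Level ordinary annuity; solve PV = PMT × [(1 − (1+r)^−n)/r] for PMT.
Periodic rate r = 0.039/4 per quarter; n is counted in quarters.
With n = 116: PMT = 2,000,000 / ([(1 − (1+r)^−n)/r]) = CHF 28,866.78

CHF 28,866.78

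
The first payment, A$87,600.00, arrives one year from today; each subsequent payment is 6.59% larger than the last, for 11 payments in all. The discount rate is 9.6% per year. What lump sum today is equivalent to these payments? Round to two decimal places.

A$767,888.94

Periodic rate r = 0.096 per year.
Growing ordinary annuity: PV = PMT₁ × [1 − ((1+g)/(1+r))^n] / (r − g) = 87,600 × [1 − ((1+0.0659)/(1+r))^11] / (r − 0.0659) = A$767,888.94.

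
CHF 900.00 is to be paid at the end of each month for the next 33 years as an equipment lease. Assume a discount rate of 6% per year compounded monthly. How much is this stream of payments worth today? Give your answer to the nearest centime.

This is an ordinary annuity: 396 payments of CHF 900.00 at the end of each month.
Periodic rate r = 0.06/12 per month; n is counted in months.
PV = PMT × [(1 − (1+r)^−n)/r] = 900 × [1 − (1+r)^−396] / r = CHF 155,024.62

CHF 155,024.62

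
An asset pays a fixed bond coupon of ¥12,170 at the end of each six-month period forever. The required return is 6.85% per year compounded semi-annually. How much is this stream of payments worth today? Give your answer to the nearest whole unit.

¥355,328

Periodic rate r = 0.0685/2 per half-year.
Level perpetuity: PV = PMT / r = 12,170 / (0.0685/2) = ¥355,328.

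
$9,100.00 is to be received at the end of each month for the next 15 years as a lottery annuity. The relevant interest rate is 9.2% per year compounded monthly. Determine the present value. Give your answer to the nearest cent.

This is an ordinary annuity: 180 payments of $9,100.00 at the end of each month.
Periodic rate r = 0.092/12 per month; n is counted in months.
PV = PMT × [(1 − (1+r)^−n)/r] = 9,100 × [1 − (1+r)^−180] / r = $886,767.94

$886,767.94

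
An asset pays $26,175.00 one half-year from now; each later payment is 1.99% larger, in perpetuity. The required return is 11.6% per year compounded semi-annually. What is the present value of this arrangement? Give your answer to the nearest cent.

$687,007.87

Periodic rate r = 0.116/2 per half-year.
Growing perpetuity (Gordon): PV = PMT₁ / (r − g) = 26,175 / (r − 0.0199) = $687,007.87.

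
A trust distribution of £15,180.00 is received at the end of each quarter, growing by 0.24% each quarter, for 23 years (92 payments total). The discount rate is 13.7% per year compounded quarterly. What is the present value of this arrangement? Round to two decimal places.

£449,793.29

Periodic rate r = 0.137/4 per quarter; n is counted in quarters.
Growing ordinary annuity: PV = PMT₁ × [1 − ((1+g)/(1+r))^n] / (r − g) = 15,180 × [1 − ((1+0.0024)/(1+r))^92] / (r − 0.0024) = £449,793.29.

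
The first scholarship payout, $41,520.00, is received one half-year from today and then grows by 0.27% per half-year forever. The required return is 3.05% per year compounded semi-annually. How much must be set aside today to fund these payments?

$3,308,366.53

Periodic rate r = 0.0305/2 per half-year.
Growing perpetuity (Gordon): PV = PMT₁ / (r − g) = 41,520 / (r − 0.0027) = $3,308,366.53.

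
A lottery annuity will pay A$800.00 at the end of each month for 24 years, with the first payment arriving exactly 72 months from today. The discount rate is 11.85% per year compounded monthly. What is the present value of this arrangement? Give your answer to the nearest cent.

A$37,943.45

Ordinary annuity of 288 payments, first payment at period 72.
Periodic rate r = 0.1185/12 per month; n is counted in months.
The ordinary-annuity PV formula values the stream one period before the first payment (period 71); discount that back 71 periods:
PV₀ = 800 × [1 − (1+r)^−288] / r × (1+r)^−71 = A$37,943.45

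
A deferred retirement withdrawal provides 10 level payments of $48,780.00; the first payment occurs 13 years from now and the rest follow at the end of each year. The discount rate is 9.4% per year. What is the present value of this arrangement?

Ordinary annuity of 10 payments, first payment at period 13.
Periodic rate r = 0.094 per year.
The ordinary-annuity PV formula values the stream one period before the first payment (period 12); discount that back 12 periods:
PV₀ = 48,780 × [1 − (1+r)^−10] / r × (1+r)^−12 = $104,664.94

$104,664.94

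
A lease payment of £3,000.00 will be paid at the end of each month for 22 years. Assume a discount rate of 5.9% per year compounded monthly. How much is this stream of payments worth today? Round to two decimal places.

This is an ordinary annuity: 264 payments of £3,000.00 at the end of each month.
Periodic rate r = 0.059/12 per month; n is counted in months.
PV = PMT × [(1 − (1+r)^−n)/r] = 3,000 × [1 − (1+r)^−264] / r = £443,015.20

£443,015.20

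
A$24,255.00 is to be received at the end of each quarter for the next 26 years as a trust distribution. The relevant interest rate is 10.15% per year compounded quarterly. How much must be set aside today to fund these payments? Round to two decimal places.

A$885,296.66

This is an ordinary annuity: 104 payments of A$24,255.00 at the end of each quarter.
Periodic rate r = 0.1015/4 per quarter; n is counted in quarters.
PV = PMT × [(1 − (1+r)^−n)/r] = 24,255 × [1 − (1+r)^−104] / r = A$885,296.66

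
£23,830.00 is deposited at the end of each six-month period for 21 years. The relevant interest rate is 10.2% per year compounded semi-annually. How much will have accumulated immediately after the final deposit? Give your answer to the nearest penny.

£3,307,319.06

This is an ordinary annuity: 42 deposits of £23,830.00 at the end of each six-month period.
Periodic rate r = 0.102/2 per half-year; n is counted in half-years.
FV = PMT × [((1+r)^n − 1)/r] = 23,830 × [(1+r)^42 − 1] / r = £3,307,319.06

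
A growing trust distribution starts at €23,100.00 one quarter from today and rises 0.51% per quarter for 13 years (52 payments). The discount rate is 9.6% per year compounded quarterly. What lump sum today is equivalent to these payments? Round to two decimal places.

€758,311.27

Periodic rate r = 0.096/4 per quarter; n is counted in quarters.
Growing ordinary annuity: PV = PMT₁ × [1 − ((1+g)/(1+r))^n] / (r − g) = 23,100 × [1 − ((1+0.0051)/(1+r))^52] / (r − 0.0051) = €758,311.27.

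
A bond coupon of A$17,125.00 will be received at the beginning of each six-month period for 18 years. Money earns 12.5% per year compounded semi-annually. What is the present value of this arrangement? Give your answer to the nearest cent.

A$258,297.51

This is an annuity due: 36 payments of A$17,125.00 at the beginning of each six-month period.
Periodic rate r = 0.125/2 per half-year; n is counted in half-years.
PV = PMT × [(1 − (1+r)^−n)/r] × (1+r) = 17,125 × [1 − (1+r)^−36] / r × (1+r) = A$258,297.51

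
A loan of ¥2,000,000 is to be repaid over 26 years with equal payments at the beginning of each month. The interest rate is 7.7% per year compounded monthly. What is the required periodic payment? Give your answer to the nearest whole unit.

Level annuity due; solve PV = PMT × [(1 − (1+r)^−n)/r] × (1+r) for PMT.
Periodic rate r = 0.077/12 per month; n is counted in months.
With n = 312: PMT = 2,000,000 / ([(1 − (1+r)^−n)/r] × (1+r)) = ¥14,758

¥14,758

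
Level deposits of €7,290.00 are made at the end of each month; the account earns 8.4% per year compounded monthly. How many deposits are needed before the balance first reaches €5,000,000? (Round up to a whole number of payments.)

Periodic rate r = 0.084/12 per month; n is counted in months.
Ordinary annuity FV: 5,000,000 = 7,290 × [((1+r)^n − 1)/r].
(1+r)^n = 1 + 5,000,000 × r / 7,290, so n = ln(1 + 5,000,000·r/7,290) / ln(1+r) = 252.03.
Round up to a whole number of payments: n = 253.

253 payments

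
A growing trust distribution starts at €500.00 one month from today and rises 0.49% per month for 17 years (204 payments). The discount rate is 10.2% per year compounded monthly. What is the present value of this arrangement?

€71,924.48

Periodic rate r = 0.102/12 per month; n is counted in months.
Growing ordinary annuity: PV = PMT₁ × [1 − ((1+g)/(1+r))^n] / (r − g) = 500 × [1 − ((1+0.0049)/(1+r))^204] / (r − 0.0049) = €71,924.48.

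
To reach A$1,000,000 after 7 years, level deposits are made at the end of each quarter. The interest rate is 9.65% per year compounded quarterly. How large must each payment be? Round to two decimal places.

A$25,412.93

Level ordinary annuity; solve FV = PMT × [((1+r)^n − 1)/r] for PMT.
Periodic rate r = 0.0965/4 per quarter; n is counted in quarters.
With n = 28: PMT = 1,000,000 / ([((1+r)^n − 1)/r]) = A$25,412.93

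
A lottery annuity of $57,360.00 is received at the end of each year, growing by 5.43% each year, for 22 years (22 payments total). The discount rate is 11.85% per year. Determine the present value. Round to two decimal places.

Periodic rate r = 0.1185 per year.
Growing ordinary annuity: PV = PMT₁ × [1 − ((1+g)/(1+r))^n] / (r − g) = 57,360 × [1 − ((1+0.0543)/(1+r))^22] / (r − 0.0543) = $650,072.33.

$650,072.33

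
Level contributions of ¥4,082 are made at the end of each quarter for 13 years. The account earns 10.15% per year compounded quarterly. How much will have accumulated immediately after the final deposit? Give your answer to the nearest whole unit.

This is an ordinary annuity: 52 deposits of ¥4,082 at the end of each quarter.
Periodic rate r = 0.1015/4 per quarter; n is counted in quarters.
FV = PMT × [((1+r)^n − 1)/r] = 4,082 × [(1+r)^52 − 1] / r = ¥431,197

¥431,197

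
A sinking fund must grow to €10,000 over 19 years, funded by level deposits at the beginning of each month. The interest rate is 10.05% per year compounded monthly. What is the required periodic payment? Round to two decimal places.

Level annuity due; solve FV = PMT × [((1+r)^n − 1)/r] × (1+r) for PMT.
Periodic rate r = 0.1005/12 per month; n is counted in months.
With n = 228: PMT = 10,000 / ([((1+r)^n − 1)/r] × (1+r)) = €14.58

€14.58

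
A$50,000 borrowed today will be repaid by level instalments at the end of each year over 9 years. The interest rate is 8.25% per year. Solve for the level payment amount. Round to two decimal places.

A$8,087.39

Level ordinary annuity; solve PV = PMT × [(1 − (1+r)^−n)/r] for PMT.
Periodic rate r = 0.0825 per year.
With n = 9: PMT = 50,000 / ([(1 − (1+r)^−n)/r]) = A$8,087.39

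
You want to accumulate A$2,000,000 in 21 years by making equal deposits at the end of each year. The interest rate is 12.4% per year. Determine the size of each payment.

Level ordinary annuity; solve FV = PMT × [((1+r)^n − 1)/r] for PMT.
Periodic rate r = 0.124 per year.
With n = 21: PMT = 2,000,000 / ([((1+r)^n − 1)/r]) = A$23,300.08

A$23,300.08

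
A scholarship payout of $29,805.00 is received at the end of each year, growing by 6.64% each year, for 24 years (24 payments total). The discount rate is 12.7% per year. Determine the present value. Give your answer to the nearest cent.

Periodic rate r = 0.127 per year.
Growing ordinary annuity: PV = PMT₁ × [1 − ((1+g)/(1+r))^n] / (r − g) = 29,805 × [1 − ((1+0.0664)/(1+r))^24] / (r − 0.0664) = $361,297.04.

$361,297.04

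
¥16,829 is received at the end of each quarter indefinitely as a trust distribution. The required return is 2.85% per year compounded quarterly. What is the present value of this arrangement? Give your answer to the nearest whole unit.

Periodic rate r = 0.0285/4 per quarter.
Level perpetuity: PV = PMT / r = 16,829 / (0.0285/4) = ¥2,361,965.

¥2,361,965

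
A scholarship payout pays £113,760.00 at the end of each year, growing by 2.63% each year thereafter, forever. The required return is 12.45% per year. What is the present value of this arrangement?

£1,158,452.14

Periodic rate r = 0.1245 per year.
Growing perpetuity (Gordon): PV = PMT₁ / (r − g) = 113,760 / (r − 0.0263) = £1,158,452.14.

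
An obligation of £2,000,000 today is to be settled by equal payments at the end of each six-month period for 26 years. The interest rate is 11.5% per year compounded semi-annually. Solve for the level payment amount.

£121,645.32

Level ordinary annuity; solve PV = PMT × [(1 − (1+r)^−n)/r] for PMT.
Periodic rate r = 0.115/2 per half-year; n is counted in half-years.
With n = 52: PMT = 2,000,000 / ([(1 − (1+r)^−n)/r]) = £121,645.32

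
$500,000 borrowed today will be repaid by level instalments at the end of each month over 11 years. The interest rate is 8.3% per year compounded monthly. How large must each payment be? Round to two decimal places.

$5,788.80

Level ordinary annuity; solve PV = PMT × [(1 − (1+r)^−n)/r] for PMT.
Periodic rate r = 0.083/12 per month; n is counted in months.
With n = 132: PMT = 500,000 / ([(1 − (1+r)^−n)/r]) = $5,788.80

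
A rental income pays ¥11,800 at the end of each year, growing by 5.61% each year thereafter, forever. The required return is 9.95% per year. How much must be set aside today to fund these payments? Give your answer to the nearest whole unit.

Periodic rate r = 0.0995 per year.
Growing perpetuity (Gordon): PV = PMT₁ / (r − g) = 11,800 / (r − 0.0561) = ¥271,889.

¥271,889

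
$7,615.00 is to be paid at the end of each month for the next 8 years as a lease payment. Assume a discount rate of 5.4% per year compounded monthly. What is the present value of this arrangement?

This is an ordinary annuity: 96 payments of $7,615.00 at the end of each month.
Periodic rate r = 0.054/12 per month; n is counted in months.
PV = PMT × [(1 − (1+r)^−n)/r] = 7,615 × [1 − (1+r)^−96] / r = $592,550.52

$592,550.52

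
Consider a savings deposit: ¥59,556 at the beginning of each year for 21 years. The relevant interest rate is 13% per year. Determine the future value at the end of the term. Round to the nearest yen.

This is an annuity due: 21 deposits of ¥59,556 at the beginning of each year.
Periodic rate r = 0.13 per year.
FV = PMT × [((1+r)^n − 1)/r] × (1+r) = 59,556 × [(1+r)^21 − 1] / r × (1+r) = ¥6,223,066

¥6,223,066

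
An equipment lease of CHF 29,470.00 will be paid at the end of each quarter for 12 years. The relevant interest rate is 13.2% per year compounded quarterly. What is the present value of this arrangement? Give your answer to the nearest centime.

This is an ordinary annuity: 48 payments of CHF 29,470.00 at the end of each quarter.
Periodic rate r = 0.132/4 per quarter; n is counted in quarters.
PV = PMT × [(1 − (1+r)^−n)/r] = 29,470 × [1 − (1+r)^−48] / r = CHF 705,076.65

CHF 705,076.65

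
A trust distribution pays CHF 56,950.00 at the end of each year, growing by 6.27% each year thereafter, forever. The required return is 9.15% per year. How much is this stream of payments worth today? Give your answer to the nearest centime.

Periodic rate r = 0.0915 per year.
Growing perpetuity (Gordon): PV = PMT₁ / (r − g) = 56,950 / (r − 0.0627) = CHF 1,977,430.56.

CHF 1,977,430.56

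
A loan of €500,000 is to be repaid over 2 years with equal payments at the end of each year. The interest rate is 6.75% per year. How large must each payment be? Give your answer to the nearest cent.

Level ordinary annuity; solve PV = PMT × [(1 − (1+r)^−n)/r] for PMT.
Periodic rate r = 0.0675 per year.
With n = 2: PMT = 500,000 / ([(1 − (1+r)^−n)/r]) = €275,587.97

€275,587.97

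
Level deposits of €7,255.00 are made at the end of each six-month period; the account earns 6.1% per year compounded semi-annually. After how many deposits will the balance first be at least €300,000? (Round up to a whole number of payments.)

28 payments

Periodic rate r = 0.061/2 per half-year; n is counted in half-years.
Ordinary annuity FV: 300,000 = 7,255 × [((1+r)^n − 1)/r].
(1+r)^n = 1 + 300,000 × r / 7,255, so n = ln(1 + 300,000·r/7,255) / ln(1+r) = 27.16.
Round up to a whole number of payments: n = 28.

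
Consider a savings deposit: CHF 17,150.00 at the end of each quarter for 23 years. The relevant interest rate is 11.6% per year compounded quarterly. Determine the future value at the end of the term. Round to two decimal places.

This is an ordinary annuity: 92 deposits of CHF 17,150.00 at the end of each quarter.
Periodic rate r = 0.116/4 per quarter; n is counted in quarters.
FV = PMT × [((1+r)^n − 1)/r] = 17,150 × [(1+r)^92 − 1] / r = CHF 7,613,658.84

CHF 7,613,658.84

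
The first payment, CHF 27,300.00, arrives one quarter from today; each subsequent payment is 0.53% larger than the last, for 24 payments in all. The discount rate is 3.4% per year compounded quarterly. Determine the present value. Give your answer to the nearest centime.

CHF 626,513.66

Periodic rate r = 0.034/4 per quarter; n is counted in quarters.
Growing ordinary annuity: PV = PMT₁ × [1 − ((1+g)/(1+r))^n] / (r − g) = 27,300 × [1 − ((1+0.0053)/(1+r))^24] / (r − 0.0053) = CHF 626,513.66.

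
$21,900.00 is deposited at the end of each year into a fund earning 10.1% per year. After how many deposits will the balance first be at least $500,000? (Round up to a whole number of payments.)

Periodic rate r = 0.101 per year.
Ordinary annuity FV: 500,000 = 21,900 × [((1+r)^n − 1)/r].
(1+r)^n = 1 + 500,000 × r / 21,900, so n = ln(1 + 500,000·r/21,900) / ln(1+r) = 12.43.
Round up to a whole number of payments: n = 13.

13 payments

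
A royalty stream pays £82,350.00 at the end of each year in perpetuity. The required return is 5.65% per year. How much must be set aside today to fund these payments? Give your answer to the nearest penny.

£1,457,522.12

Periodic rate r = 0.0565 per year.
Level perpetuity: PV = PMT / r = 82,350 / (0.0565) = £1,457,522.12.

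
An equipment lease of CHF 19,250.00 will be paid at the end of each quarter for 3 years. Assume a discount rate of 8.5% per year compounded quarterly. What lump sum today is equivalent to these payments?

CHF 202,021.25

This is an ordinary annuity: 12 payments of CHF 19,250.00 at the end of each quarter.
Periodic rate r = 0.085/4 per quarter; n is counted in quarters.
PV = PMT × [(1 − (1+r)^−n)/r] = 19,250 × [1 − (1+r)^−12] / r = CHF 202,021.25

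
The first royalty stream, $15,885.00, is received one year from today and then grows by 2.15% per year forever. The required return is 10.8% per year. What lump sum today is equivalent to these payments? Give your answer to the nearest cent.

$183,641.62

Periodic rate r = 0.108 per year.
Growing perpetuity (Gordon): PV = PMT₁ / (r − g) = 15,885 / (r − 0.0215) = $183,641.62.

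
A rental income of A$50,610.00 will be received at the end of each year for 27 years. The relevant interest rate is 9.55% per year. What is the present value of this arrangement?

A$484,793.39

This is an ordinary annuity: 27 payments of A$50,610.00 at the end of each year.
Periodic rate r = 0.0955 per year.
PV = PMT × [(1 − (1+r)^−n)/r] = 50,610 × [1 − (1+r)^−27] / r = A$484,793.39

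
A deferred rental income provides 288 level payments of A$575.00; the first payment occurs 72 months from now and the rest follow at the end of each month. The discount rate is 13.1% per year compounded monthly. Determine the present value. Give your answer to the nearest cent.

Ordinary annuity of 288 payments, first payment at period 72.
Periodic rate r = 0.131/12 per month; n is counted in months.
The ordinary-annuity PV formula values the stream one period before the first payment (period 71); discount that back 71 periods:
PV₀ = 575 × [1 − (1+r)^−288] / r × (1+r)^−71 = A$23,297.71

A$23,297.71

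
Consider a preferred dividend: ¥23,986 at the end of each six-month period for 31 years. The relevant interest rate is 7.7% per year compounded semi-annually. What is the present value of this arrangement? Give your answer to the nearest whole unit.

This is an ordinary annuity: 62 payments of ¥23,986 at the end of each six-month period.
Periodic rate r = 0.077/2 per half-year; n is counted in half-years.
PV = PMT × [(1 − (1+r)^−n)/r] = 23,986 × [1 − (1+r)^−62] / r = ¥563,131

¥563,131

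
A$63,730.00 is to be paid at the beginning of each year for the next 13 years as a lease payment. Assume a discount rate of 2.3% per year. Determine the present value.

A$725,444.66

This is an annuity due: 13 payments of A$63,730.00 at the beginning of each year.
Periodic rate r = 0.023 per year.
PV = PMT × [(1 − (1+r)^−n)/r] × (1+r) = 63,730 × [1 − (1+r)^−13] / r × (1+r) = A$725,444.66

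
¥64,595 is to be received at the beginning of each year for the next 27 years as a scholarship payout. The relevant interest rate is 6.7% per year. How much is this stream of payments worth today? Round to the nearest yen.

¥850,113

This is an annuity due: 27 payments of ¥64,595 at the beginning of each year.
Periodic rate r = 0.067 per year.
PV = PMT × [(1 − (1+r)^−n)/r] × (1+r) = 64,595 × [1 − (1+r)^−27] / r × (1+r) = ¥850,113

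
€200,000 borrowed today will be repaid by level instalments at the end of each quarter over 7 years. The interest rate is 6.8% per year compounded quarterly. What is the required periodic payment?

Level ordinary annuity; solve PV = PMT × [(1 − (1+r)^−n)/r] for PMT.
Periodic rate r = 0.068/4 per quarter; n is counted in quarters.
With n = 28: PMT = 200,000 / ([(1 − (1+r)^−n)/r]) = €9,036.64

€9,036.64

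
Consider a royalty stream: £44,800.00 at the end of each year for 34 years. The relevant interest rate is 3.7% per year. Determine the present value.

£858,765.49

This is an ordinary annuity: 34 payments of £44,800.00 at the end of each year.
Periodic rate r = 0.037 per year.
PV = PMT × [(1 − (1+r)^−n)/r] = 44,800 × [1 − (1+r)^−34] / r = £858,765.49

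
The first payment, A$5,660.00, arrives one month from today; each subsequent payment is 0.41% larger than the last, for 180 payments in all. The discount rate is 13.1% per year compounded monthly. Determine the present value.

Periodic rate r = 0.131/12 per month; n is counted in months.
Growing ordinary annuity: PV = PMT₁ × [1 − ((1+g)/(1+r))^n] / (r − g) = 5,660 × [1 − ((1+0.0041)/(1+r))^180] / (r − 0.0041) = A$584,657.96.

A$584,657.96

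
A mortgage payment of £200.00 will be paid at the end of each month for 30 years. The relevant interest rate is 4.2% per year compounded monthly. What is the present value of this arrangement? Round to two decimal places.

£40,898.36

This is an ordinary annuity: 360 payments of £200.00 at the end of each month.
Periodic rate r = 0.042/12 per month; n is counted in months.
PV = PMT × [(1 − (1+r)^−n)/r] = 200 × [1 − (1+r)^−360] / r = £40,898.36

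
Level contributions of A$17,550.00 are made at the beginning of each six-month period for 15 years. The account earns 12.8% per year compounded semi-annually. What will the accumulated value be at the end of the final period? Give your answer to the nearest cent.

This is an annuity due: 30 deposits of A$17,550.00 at the beginning of each six-month period.
Periodic rate r = 0.128/2 per half-year; n is counted in half-years.
FV = PMT × [((1+r)^n − 1)/r] × (1+r) = 17,550 × [(1+r)^30 − 1] / r × (1+r) = A$1,584,467.89

A$1,584,467.89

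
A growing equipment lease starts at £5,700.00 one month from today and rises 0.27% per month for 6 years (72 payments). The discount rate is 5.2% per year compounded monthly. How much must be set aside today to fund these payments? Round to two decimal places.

£385,908.46

Periodic rate r = 0.052/12 per month; n is counted in months.
Growing ordinary annuity: PV = PMT₁ × [1 − ((1+g)/(1+r))^n] / (r − g) = 5,700 × [1 − ((1+0.0027)/(1+r))^72] / (r − 0.0027) = £385,908.46.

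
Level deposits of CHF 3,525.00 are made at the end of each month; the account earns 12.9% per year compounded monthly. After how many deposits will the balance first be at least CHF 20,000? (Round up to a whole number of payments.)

6 payments

Periodic rate r = 0.129/12 per month; n is counted in months.
Ordinary annuity FV: 20,000 = 3,525 × [((1+r)^n − 1)/r].
(1+r)^n = 1 + 20,000 × r / 3,525, so n = ln(1 + 20,000·r/3,525) / ln(1+r) = 5.54.
Round up to a whole number of payments: n = 6.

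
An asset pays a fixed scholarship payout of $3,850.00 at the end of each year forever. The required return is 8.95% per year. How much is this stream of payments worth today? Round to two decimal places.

$43,016.76

Periodic rate r = 0.0895 per year.
Level perpetuity: PV = PMT / r = 3,850 / (0.0895) = $43,016.76.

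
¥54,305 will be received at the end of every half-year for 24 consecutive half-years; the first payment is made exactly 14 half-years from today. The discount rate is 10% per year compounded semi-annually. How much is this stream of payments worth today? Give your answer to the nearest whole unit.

¥397,388

Ordinary annuity of 24 payments, first payment at period 14.
Periodic rate r = 0.1/2 per half-year; n is counted in half-years.
The ordinary-annuity PV formula values the stream one period before the first payment (period 13); discount that back 13 periods:
PV₀ = 54,305 × [1 − (1+r)^−24] / r × (1+r)^−13 = ¥397,388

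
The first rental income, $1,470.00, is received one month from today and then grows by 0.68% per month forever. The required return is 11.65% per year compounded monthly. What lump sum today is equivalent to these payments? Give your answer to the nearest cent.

$505,444.13

Periodic rate r = 0.1165/12 per month.
Growing perpetuity (Gordon): PV = PMT₁ / (r − g) = 1,470 / (r − 0.0068) = $505,444.13.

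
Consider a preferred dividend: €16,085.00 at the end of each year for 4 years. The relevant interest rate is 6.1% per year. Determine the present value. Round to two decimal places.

This is an ordinary annuity: 4 payments of €16,085.00 at the end of each year.
Periodic rate r = 0.061 per year.
PV = PMT × [(1 − (1+r)^−n)/r] = 16,085 × [1 − (1+r)^−4] / r = €55,608.83

€55,608.83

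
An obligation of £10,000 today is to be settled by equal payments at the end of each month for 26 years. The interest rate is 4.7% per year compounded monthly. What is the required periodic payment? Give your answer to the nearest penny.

£55.58

Level ordinary annuity; solve PV = PMT × [(1 − (1+r)^−n)/r] for PMT.
Periodic rate r = 0.047/12 per month; n is counted in months.
With n = 312: PMT = 10,000 / ([(1 − (1+r)^−n)/r]) = £55.58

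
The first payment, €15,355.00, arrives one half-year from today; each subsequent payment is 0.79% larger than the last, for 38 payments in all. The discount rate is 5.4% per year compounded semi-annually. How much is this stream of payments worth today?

€410,011.71

Periodic rate r = 0.054/2 per half-year; n is counted in half-years.
Growing ordinary annuity: PV = PMT₁ × [1 − ((1+g)/(1+r))^n] / (r − g) = 15,355 × [1 − ((1+0.0079)/(1+r))^38] / (r − 0.0079) = €410,011.71.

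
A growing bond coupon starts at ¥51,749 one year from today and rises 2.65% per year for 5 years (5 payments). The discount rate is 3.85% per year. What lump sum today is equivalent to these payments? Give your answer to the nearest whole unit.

Periodic rate r = 0.0385 per year.
Growing ordinary annuity: PV = PMT₁ × [1 − ((1+g)/(1+r))^n] / (r − g) = 51,749 × [1 − ((1+0.0265)/(1+r))^5] / (r − 0.0265) = ¥243,461.

¥243,461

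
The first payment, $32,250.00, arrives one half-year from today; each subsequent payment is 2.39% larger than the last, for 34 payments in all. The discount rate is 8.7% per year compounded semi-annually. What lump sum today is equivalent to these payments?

Periodic rate r = 0.087/2 per half-year; n is counted in half-years.
Growing ordinary annuity: PV = PMT₁ × [1 − ((1+g)/(1+r))^n] / (r − g) = 32,250 × [1 − ((1+0.0239)/(1+r))^34] / (r − 0.0239) = $781,859.74.

$781,859.74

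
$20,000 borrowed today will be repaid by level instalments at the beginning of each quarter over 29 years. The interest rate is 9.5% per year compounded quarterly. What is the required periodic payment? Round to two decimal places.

$496.60

Level annuity due; solve PV = PMT × [(1 − (1+r)^−n)/r] × (1+r) for PMT.
Periodic rate r = 0.095/4 per quarter; n is counted in quarters.
With n = 116: PMT = 20,000 / ([(1 − (1+r)^−n)/r] × (1+r)) = $496.60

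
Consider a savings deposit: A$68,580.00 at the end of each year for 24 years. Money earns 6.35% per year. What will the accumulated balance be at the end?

This is an ordinary annuity: 24 deposits of A$68,580.00 at the end of each year.
Periodic rate r = 0.0635 per year.
FV = PMT × [((1+r)^n − 1)/r] = 68,580 × [(1+r)^24 − 1] / r = A$3,652,859.56

A$3,652,859.56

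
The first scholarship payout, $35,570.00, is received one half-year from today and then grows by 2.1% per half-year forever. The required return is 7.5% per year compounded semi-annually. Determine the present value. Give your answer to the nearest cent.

$2,155,757.58

Periodic rate r = 0.075/2 per half-year.
Growing perpetuity (Gordon): PV = PMT₁ / (r − g) = 35,570 / (r − 0.021) = $2,155,757.58.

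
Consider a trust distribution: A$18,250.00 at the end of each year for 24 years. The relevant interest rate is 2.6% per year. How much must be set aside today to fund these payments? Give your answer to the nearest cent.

A$322,823.88

This is an ordinary annuity: 24 payments of A$18,250.00 at the end of each year.
Periodic rate r = 0.026 per year.
PV = PMT × [(1 − (1+r)^−n)/r] = 18,250 × [1 − (1+r)^−24] / r = A$322,823.88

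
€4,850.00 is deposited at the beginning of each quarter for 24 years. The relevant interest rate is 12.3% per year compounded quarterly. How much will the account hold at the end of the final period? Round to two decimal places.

This is an annuity due: 96 deposits of €4,850.00 at the beginning of each quarter.
Periodic rate r = 0.123/4 per quarter; n is counted in quarters.
FV = PMT × [((1+r)^n − 1)/r] × (1+r) = 4,850 × [(1+r)^96 − 1] / r × (1+r) = €2,814,372.28

€2,814,372.28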